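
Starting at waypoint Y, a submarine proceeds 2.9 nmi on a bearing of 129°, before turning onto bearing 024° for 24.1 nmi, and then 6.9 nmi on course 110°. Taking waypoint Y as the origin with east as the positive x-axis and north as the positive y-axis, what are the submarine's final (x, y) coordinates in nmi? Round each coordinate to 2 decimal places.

(18.54, 17.83)

Leg 1 (129°, 2.9 nmi): east 2.9 sin 129° = 2.25, north 2.9 cos 129° = -1.83
Leg 2 (024°, 24.1 nmi): east 24.1 sin 24° = 9.80, north 24.1 cos 24° = 22.02
Leg 3 (110°, 6.9 nmi): east 6.9 sin 110° = 6.48, north 6.9 cos 110° = -2.36
Summing: 18.54 nmi east, 17.83 nmi north → (18.54, 17.83).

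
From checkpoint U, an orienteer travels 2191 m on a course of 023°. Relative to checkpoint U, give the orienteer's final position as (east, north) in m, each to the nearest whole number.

Leg 1 (023°, 2191 m): east 2191 sin 23° = 856.09, north 2191 cos 23° = 2016.83
Summing: 856.09 m east, 2016.83 m north → (856, 2017).

(856, 2017)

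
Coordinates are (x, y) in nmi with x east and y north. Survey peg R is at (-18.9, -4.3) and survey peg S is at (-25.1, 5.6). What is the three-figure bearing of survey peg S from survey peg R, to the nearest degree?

Δeast = -25.1 − -18.9 = -6.20; Δnorth = 5.6 − -4.3 = 9.90.
Bearing = atan2(Δeast, Δnorth) mod 360° = 327.94° ≈ 328°.

328°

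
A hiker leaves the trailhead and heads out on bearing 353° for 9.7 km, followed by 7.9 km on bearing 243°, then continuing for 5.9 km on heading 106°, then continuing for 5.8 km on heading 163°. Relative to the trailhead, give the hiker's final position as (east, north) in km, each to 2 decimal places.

Leg 1 (353°, 9.7 km): east 9.7 sin 353° = -1.18, north 9.7 cos 353° = 9.63
Leg 2 (243°, 7.9 km): east 7.9 sin 243° = -7.04, north 7.9 cos 243° = -3.59
Leg 3 (106°, 5.9 km): east 5.9 sin 106° = 5.67, north 5.9 cos 106° = -1.63
Leg 4 (163°, 5.8 km): east 5.8 sin 163° = 1.70, north 5.8 cos 163° = -5.55
Summing: -0.85 km east, -1.13 km north → (-0.85, -1.13).

(-0.85, -1.13)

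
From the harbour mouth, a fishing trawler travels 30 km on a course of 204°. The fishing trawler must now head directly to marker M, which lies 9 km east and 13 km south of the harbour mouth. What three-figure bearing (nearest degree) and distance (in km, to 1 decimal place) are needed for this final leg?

056°, 25.6 km

Leg 1 (204°, 30 km): east 30 sin 204° = -12.20, north 30 cos 204° = -27.41
Current position: (-12.20, -27.41). Target: (9, -13). Remaining: Δeast = 21.20, Δnorth = 14.41.
Bearing = atan2(21.20, 14.41) mod 360° = 55.80°; distance = √((21.20)² + (14.41)²) = 25.633 km.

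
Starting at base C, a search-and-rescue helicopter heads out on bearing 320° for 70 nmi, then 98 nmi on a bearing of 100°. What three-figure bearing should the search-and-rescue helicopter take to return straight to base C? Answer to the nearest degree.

235°

Leg 1 (320°, 70 nmi): east 70 sin 320° = -45.00, north 70 cos 320° = 53.62
Leg 2 (100°, 98 nmi): east 98 sin 100° = 96.51, north 98 cos 100° = -17.02
Net displacement: 51.52 east, 36.61 north. Direction back to start is (-51.52, -36.61): bearing = atan2(-51.52, -36.61) mod 360° = 234.60° ≈ 235°.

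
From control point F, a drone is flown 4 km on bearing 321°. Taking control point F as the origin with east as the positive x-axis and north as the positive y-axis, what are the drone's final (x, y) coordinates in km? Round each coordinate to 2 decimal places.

Leg 1 (321°, 4 km): east 4 sin 321° = -2.52, north 4 cos 321° = 3.11
Summing: -2.52 km east, 3.11 km north → (-2.52, 3.11).

(-2.52, 3.11)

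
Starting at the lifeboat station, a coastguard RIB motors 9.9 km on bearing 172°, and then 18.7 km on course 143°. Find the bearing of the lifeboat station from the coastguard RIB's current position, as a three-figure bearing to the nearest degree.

Leg 1 (172°, 9.9 km): east 9.9 sin 172° = 1.38, north 9.9 cos 172° = -9.80
Leg 2 (143°, 18.7 km): east 18.7 sin 143° = 11.25, north 18.7 cos 143° = -14.93
Net displacement: 12.63 east, -24.74 north. Direction back to start is (-12.63, 24.74): bearing = atan2(-12.63, 24.74) mod 360° = 332.95° ≈ 333°.

333°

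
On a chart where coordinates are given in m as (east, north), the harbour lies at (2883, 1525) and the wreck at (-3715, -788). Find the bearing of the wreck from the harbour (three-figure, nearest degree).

251°

Δeast = -3715 − 2883 = -6598.00; Δnorth = -788 − 1525 = -2313.00.
Bearing = atan2(Δeast, Δnorth) mod 360° = 250.68° ≈ 251°.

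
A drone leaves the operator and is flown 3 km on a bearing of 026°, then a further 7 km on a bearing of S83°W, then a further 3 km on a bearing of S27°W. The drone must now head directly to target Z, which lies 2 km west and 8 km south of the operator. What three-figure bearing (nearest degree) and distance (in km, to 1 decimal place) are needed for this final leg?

Leg 1 (026°, 3 km): east 3 sin 26° = 1.32, north 3 cos 26° = 2.70
Leg 2 (S83°W, 7 km): east 7 sin 263° = -6.95, north 7 cos 263° = -0.85
Leg 3 (S27°W, 3 km): east 3 sin 207° = -1.36, north 3 cos 207° = -2.67
Current position: (-6.99, -0.83). Target: (-2, -8). Remaining: Δeast = 4.99, Δnorth = -7.17.
Bearing = atan2(4.99, -7.17) mod 360° = 145.14°; distance = √((4.99)² + (-7.17)²) = 8.738 km.

145°, 8.7 km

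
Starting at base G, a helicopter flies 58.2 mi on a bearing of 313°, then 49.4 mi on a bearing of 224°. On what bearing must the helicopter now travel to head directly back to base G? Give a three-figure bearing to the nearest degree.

Leg 1 (313°, 58.2 mi): east 58.2 sin 313° = -42.56, north 58.2 cos 313° = 39.69
Leg 2 (224°, 49.4 mi): east 49.4 sin 224° = -34.32, north 49.4 cos 224° = -35.54
Net displacement: -76.88 east, 4.16 north. Direction back to start is (76.88, -4.16): bearing = atan2(76.88, -4.16) mod 360° = 93.09° ≈ 093°.

093°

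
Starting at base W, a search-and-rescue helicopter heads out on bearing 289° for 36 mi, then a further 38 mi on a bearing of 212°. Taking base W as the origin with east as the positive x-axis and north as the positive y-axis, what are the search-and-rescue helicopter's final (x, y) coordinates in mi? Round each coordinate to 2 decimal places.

Leg 1 (289°, 36 mi): east 36 sin 289° = -34.04, north 36 cos 289° = 11.72
Leg 2 (212°, 38 mi): east 38 sin 212° = -20.14, north 38 cos 212° = -32.23
Summing: -54.18 mi east, -20.51 mi north → (-54.18, -20.51).

(-54.18, -20.51)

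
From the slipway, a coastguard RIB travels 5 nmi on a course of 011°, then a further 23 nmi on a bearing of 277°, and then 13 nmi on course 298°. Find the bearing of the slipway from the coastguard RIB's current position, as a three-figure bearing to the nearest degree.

112°

Leg 1 (011°, 5 nmi): east 5 sin 11° = 0.95, north 5 cos 11° = 4.91
Leg 2 (277°, 23 nmi): east 23 sin 277° = -22.83, north 23 cos 277° = 2.80
Leg 3 (298°, 13 nmi): east 13 sin 298° = -11.48, north 13 cos 298° = 6.10
Net displacement: -33.35 east, 13.81 north. Direction back to start is (33.35, -13.81): bearing = atan2(33.35, -13.81) mod 360° = 112.50° ≈ 112°.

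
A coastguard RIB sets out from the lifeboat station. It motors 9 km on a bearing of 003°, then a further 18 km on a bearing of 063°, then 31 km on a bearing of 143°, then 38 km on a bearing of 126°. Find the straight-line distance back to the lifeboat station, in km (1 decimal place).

Leg 1 (003°, 9 km): east 9 sin 3° = 0.47, north 9 cos 3° = 8.99
Leg 2 (063°, 18 km): east 18 sin 63° = 16.04, north 18 cos 63° = 8.17
Leg 3 (143°, 31 km): east 31 sin 143° = 18.66, north 31 cos 143° = -24.76
Leg 4 (126°, 38 km): east 38 sin 126° = 30.74, north 38 cos 126° = -22.34
Net: 65.91 east, -29.93 north. Distance = √((65.91)² + (-29.93)²) = 72.387 km.

72.4 km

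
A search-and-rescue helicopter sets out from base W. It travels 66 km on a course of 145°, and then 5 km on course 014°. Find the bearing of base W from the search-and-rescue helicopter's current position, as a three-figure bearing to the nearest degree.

Leg 1 (145°, 66 km): east 66 sin 145° = 37.86, north 66 cos 145° = -54.06
Leg 2 (014°, 5 km): east 5 sin 14° = 1.21, north 5 cos 14° = 4.85
Net displacement: 39.07 east, -49.21 north. Direction back to start is (-39.07, 49.21): bearing = atan2(-39.07, 49.21) mod 360° = 321.56° ≈ 322°.

322°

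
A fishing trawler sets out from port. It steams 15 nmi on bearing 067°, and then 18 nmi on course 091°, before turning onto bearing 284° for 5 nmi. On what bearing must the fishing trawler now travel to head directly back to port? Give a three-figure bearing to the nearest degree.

256°

Leg 1 (067°, 15 nmi): east 15 sin 67° = 13.81, north 15 cos 67° = 5.86
Leg 2 (091°, 18 nmi): east 18 sin 91° = 18.00, north 18 cos 91° = -0.31
Leg 3 (284°, 5 nmi): east 5 sin 284° = -4.85, north 5 cos 284° = 1.21
Net displacement: 26.95 east, 6.76 north. Direction back to start is (-26.95, -6.76): bearing = atan2(-26.95, -6.76) mod 360° = 255.93° ≈ 256°.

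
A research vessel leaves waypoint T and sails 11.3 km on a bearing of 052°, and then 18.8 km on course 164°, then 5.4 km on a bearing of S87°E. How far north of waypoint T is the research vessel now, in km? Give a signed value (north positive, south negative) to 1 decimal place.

-11.4 km

Leg 1 (052°, 11.3 km): east 11.3 sin 52° = 8.90, north 11.3 cos 52° = 6.96
Leg 2 (164°, 18.8 km): east 18.8 sin 164° = 5.18, north 18.8 cos 164° = -18.07
Leg 3 (S87°E, 5.4 km): east 5.4 sin 93° = 5.39, north 5.4 cos 93° = -0.28
Net north component: -11.40 km.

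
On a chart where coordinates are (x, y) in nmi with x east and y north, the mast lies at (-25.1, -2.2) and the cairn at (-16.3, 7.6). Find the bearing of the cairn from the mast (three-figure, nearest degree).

042°

Δeast = -16.3 − -25.1 = 8.80; Δnorth = 7.6 − -2.2 = 9.80.
Bearing = atan2(Δeast, Δnorth) mod 360° = 41.92° ≈ 042°.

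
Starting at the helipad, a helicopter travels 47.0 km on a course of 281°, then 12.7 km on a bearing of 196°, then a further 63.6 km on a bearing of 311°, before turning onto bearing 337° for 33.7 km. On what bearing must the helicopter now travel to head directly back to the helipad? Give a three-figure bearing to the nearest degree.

122°

Leg 1 (281°, 47.0 km): east 47.0 sin 281° = -46.14, north 47.0 cos 281° = 8.97
Leg 2 (196°, 12.7 km): east 12.7 sin 196° = -3.50, north 12.7 cos 196° = -12.21
Leg 3 (311°, 63.6 km): east 63.6 sin 311° = -48.00, north 63.6 cos 311° = 41.73
Leg 4 (337°, 33.7 km): east 33.7 sin 337° = -13.17, north 33.7 cos 337° = 31.02
Net displacement: -110.80 east, 69.51 north. Direction back to start is (110.80, -69.51): bearing = atan2(110.80, -69.51) mod 360° = 122.10° ≈ 122°.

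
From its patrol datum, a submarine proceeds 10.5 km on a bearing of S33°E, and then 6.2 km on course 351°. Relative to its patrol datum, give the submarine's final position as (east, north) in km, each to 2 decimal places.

Leg 1 (S33°E, 10.5 km): east 10.5 sin 147° = 5.72, north 10.5 cos 147° = -8.81
Leg 2 (351°, 6.2 km): east 6.2 sin 351° = -0.97, north 6.2 cos 351° = 6.12
Summing: 4.75 km east, -2.68 km north → (4.75, -2.68).

(4.75, -2.68)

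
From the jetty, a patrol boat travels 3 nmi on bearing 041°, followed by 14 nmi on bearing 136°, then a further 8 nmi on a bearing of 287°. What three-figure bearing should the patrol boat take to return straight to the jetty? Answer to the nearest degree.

324°

Leg 1 (041°, 3 nmi): east 3 sin 41° = 1.97, north 3 cos 41° = 2.26
Leg 2 (136°, 14 nmi): east 14 sin 136° = 9.73, north 14 cos 136° = -10.07
Leg 3 (287°, 8 nmi): east 8 sin 287° = -7.65, north 8 cos 287° = 2.34
Net displacement: 4.04 east, -5.47 north. Direction back to start is (-4.04, 5.47): bearing = atan2(-4.04, 5.47) mod 360° = 323.52° ≈ 324°.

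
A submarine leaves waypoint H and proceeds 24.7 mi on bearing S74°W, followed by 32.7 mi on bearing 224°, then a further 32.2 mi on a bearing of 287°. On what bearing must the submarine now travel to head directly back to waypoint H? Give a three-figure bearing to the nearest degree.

075°

Leg 1 (S74°W, 24.7 mi): east 24.7 sin 254° = -23.74, north 24.7 cos 254° = -6.81
Leg 2 (224°, 32.7 mi): east 32.7 sin 224° = -22.72, north 32.7 cos 224° = -23.52
Leg 3 (287°, 32.2 mi): east 32.2 sin 287° = -30.79, north 32.2 cos 287° = 9.41
Net displacement: -77.25 east, -20.92 north. Direction back to start is (77.25, 20.92): bearing = atan2(77.25, 20.92) mod 360° = 74.85° ≈ 075°.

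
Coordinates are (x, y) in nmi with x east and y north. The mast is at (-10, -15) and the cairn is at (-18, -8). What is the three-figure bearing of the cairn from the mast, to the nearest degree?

Δeast = -18 − -10 = -8.00; Δnorth = -8 − -15 = 7.00.
Bearing = atan2(Δeast, Δnorth) mod 360° = 311.19° ≈ 311°.

311°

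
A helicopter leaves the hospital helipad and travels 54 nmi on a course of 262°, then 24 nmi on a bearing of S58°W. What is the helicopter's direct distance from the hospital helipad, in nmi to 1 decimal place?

76.6 nmi

Leg 1 (262°, 54 nmi): east 54 sin 262° = -53.47, north 54 cos 262° = -7.52
Leg 2 (S58°W, 24 nmi): east 24 sin 238° = -20.35, north 24 cos 238° = -12.72
Net: -73.83 east, -20.23 north. Distance = √((-73.83)² + (-20.23)²) = 76.550 nmi.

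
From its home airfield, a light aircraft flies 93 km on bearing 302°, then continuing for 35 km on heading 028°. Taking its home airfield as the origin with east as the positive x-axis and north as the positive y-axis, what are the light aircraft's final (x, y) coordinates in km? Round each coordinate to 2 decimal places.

(-62.44, 80.19)

Leg 1 (302°, 93 km): east 93 sin 302° = -78.87, north 93 cos 302° = 49.28
Leg 2 (028°, 35 km): east 35 sin 28° = 16.43, north 35 cos 28° = 30.90
Summing: -62.44 km east, 80.19 km north → (-62.44, 80.19).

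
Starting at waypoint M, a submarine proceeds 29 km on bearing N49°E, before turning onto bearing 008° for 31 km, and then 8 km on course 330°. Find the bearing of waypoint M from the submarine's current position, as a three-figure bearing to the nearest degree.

201°

Leg 1 (N49°E, 29 km): east 29 sin 49° = 21.89, north 29 cos 49° = 19.03
Leg 2 (008°, 31 km): east 31 sin 8° = 4.31, north 31 cos 8° = 30.70
Leg 3 (330°, 8 km): east 8 sin 330° = -4.00, north 8 cos 330° = 6.93
Net displacement: 22.20 east, 56.65 north. Direction back to start is (-22.20, -56.65): bearing = atan2(-22.20, -56.65) mod 360° = 201.40° ≈ 201°.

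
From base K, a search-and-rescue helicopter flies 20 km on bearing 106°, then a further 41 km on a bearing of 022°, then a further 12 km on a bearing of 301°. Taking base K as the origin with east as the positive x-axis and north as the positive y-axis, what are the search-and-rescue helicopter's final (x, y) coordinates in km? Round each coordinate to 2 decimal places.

Leg 1 (106°, 20 km): east 20 sin 106° = 19.23, north 20 cos 106° = -5.51
Leg 2 (022°, 41 km): east 41 sin 22° = 15.36, north 41 cos 22° = 38.01
Leg 3 (301°, 12 km): east 12 sin 301° = -10.29, north 12 cos 301° = 6.18
Summing: 24.30 km east, 38.68 km north → (24.30, 38.68).

(24.30, 38.68)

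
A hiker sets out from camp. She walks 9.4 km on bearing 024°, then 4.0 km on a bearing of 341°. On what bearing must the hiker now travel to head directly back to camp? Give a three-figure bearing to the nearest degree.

Leg 1 (024°, 9.4 km): east 9.4 sin 24° = 3.82, north 9.4 cos 24° = 8.59
Leg 2 (341°, 4.0 km): east 4.0 sin 341° = -1.30, north 4.0 cos 341° = 3.78
Net displacement: 2.52 east, 12.37 north. Direction back to start is (-2.52, -12.37): bearing = atan2(-2.52, -12.37) mod 360° = 191.52° ≈ 192°.

192°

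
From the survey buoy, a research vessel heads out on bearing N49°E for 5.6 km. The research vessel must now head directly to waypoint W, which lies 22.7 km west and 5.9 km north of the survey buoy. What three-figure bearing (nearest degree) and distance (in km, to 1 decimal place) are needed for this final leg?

Leg 1 (N49°E, 5.6 km): east 5.6 sin 49° = 4.23, north 5.6 cos 49° = 3.67
Current position: (4.23, 3.67). Target: (-22.7, 5.9). Remaining: Δeast = -26.93, Δnorth = 2.23.
Bearing = atan2(-26.93, 2.23) mod 360° = 274.73°; distance = √((-26.93)² + (2.23)²) = 27.018 km.

275°, 27.0 km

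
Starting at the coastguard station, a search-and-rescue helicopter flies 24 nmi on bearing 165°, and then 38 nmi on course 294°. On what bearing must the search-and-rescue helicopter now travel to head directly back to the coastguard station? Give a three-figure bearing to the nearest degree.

075°

Leg 1 (165°, 24 nmi): east 24 sin 165° = 6.21, north 24 cos 165° = -23.18
Leg 2 (294°, 38 nmi): east 38 sin 294° = -34.71, north 38 cos 294° = 15.46
Net displacement: -28.50 east, -7.73 north. Direction back to start is (28.50, 7.73): bearing = atan2(28.50, 7.73) mod 360° = 74.83° ≈ 075°.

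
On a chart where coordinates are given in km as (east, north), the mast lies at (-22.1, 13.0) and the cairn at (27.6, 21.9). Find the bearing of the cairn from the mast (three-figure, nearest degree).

080°

Δeast = 27.6 − -22.1 = 49.70; Δnorth = 21.9 − 13.0 = 8.90.
Bearing = atan2(Δeast, Δnorth) mod 360° = 79.85° ≈ 080°.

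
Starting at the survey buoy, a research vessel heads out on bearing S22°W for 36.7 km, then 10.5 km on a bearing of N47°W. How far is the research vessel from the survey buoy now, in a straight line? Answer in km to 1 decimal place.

Leg 1 (S22°W, 36.7 km): east 36.7 sin 202° = -13.75, north 36.7 cos 202° = -34.03
Leg 2 (N47°W, 10.5 km): east 10.5 sin 313° = -7.68, north 10.5 cos 313° = 7.16
Net: -21.43 east, -26.87 north. Distance = √((-21.43)² + (-26.87)²) = 34.365 km.

34.4 km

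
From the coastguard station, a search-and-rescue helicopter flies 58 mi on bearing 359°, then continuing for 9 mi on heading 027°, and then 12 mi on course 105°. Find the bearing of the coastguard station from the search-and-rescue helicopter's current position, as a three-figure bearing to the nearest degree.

193°

Leg 1 (359°, 58 mi): east 58 sin 359° = -1.01, north 58 cos 359° = 57.99
Leg 2 (027°, 9 mi): east 9 sin 27° = 4.09, north 9 cos 27° = 8.02
Leg 3 (105°, 12 mi): east 12 sin 105° = 11.59, north 12 cos 105° = -3.11
Net displacement: 14.66 east, 62.90 north. Direction back to start is (-14.66, -62.90): bearing = atan2(-14.66, -62.90) mod 360° = 193.12° ≈ 193°.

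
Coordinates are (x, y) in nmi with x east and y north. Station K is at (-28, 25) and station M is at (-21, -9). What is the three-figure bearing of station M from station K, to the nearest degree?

168°

Δeast = -21 − -28 = 7.00; Δnorth = -9 − 25 = -34.00.
Bearing = atan2(Δeast, Δnorth) mod 360° = 168.37° ≈ 168°.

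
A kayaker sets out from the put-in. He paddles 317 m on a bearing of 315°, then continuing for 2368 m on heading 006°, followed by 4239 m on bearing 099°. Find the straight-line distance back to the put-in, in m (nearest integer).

4626 m

Leg 1 (315°, 317 m): east 317 sin 315° = -224.15, north 317 cos 315° = 224.15
Leg 2 (006°, 2368 m): east 2368 sin 6° = 247.52, north 2368 cos 6° = 2355.03
Leg 3 (099°, 4239 m): east 4239 sin 99° = 4186.81, north 4239 cos 99° = -663.13
Net: 4210.18 east, 1916.06 north. Distance = √((4210.18)² + (1916.06)²) = 4625.678 m.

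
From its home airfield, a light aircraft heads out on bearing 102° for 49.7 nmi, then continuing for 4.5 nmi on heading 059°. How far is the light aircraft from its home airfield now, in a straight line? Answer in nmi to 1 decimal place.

53.1 nmi

Leg 1 (102°, 49.7 nmi): east 49.7 sin 102° = 48.61, north 49.7 cos 102° = -10.33
Leg 2 (059°, 4.5 nmi): east 4.5 sin 59° = 3.86, north 4.5 cos 59° = 2.32
Net: 52.47 east, -8.02 north. Distance = √((52.47)² + (-8.02)²) = 53.080 nmi.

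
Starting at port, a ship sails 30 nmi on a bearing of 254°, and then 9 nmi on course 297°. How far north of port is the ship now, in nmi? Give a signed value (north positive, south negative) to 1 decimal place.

-4.2 nmi

Leg 1 (254°, 30 nmi): east 30 sin 254° = -28.84, north 30 cos 254° = -8.27
Leg 2 (297°, 9 nmi): east 9 sin 297° = -8.02, north 9 cos 297° = 4.09
Net north component: -4.18 nmi.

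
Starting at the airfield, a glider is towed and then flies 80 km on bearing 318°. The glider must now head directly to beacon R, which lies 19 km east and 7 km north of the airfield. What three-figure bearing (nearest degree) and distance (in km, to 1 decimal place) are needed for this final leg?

126°, 89.5 km

Leg 1 (318°, 80 km): east 80 sin 318° = -53.53, north 80 cos 318° = 59.45
Current position: (-53.53, 59.45). Target: (19, 7). Remaining: Δeast = 72.53, Δnorth = -52.45.
Bearing = atan2(72.53, -52.45) mod 360° = 125.87°; distance = √((72.53)² + (-52.45)²) = 89.509 km.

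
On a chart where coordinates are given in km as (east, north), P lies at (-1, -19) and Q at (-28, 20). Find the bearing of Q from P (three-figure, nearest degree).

325°

Δeast = -28 − -1 = -27.00; Δnorth = 20 − -19 = 39.00.
Bearing = atan2(Δeast, Δnorth) mod 360° = 325.30° ≈ 325°.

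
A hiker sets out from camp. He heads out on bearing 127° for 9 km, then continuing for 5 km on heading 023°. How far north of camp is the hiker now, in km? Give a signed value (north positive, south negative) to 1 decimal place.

-0.8 km

Leg 1 (127°, 9 km): east 9 sin 127° = 7.19, north 9 cos 127° = -5.42
Leg 2 (023°, 5 km): east 5 sin 23° = 1.95, north 5 cos 23° = 4.60
Net north component: -0.81 km.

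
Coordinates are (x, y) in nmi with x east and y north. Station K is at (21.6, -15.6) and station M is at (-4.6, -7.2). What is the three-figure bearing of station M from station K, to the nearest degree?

288°

Δeast = -4.6 − 21.6 = -26.20; Δnorth = -7.2 − -15.6 = 8.40.
Bearing = atan2(Δeast, Δnorth) mod 360° = 287.78° ≈ 288°.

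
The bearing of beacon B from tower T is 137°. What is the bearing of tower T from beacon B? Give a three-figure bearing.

317°

Back-bearing = 137° + 180° = 317°.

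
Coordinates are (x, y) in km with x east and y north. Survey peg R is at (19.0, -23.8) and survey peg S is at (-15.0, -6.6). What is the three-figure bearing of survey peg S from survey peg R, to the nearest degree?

Δeast = -15.0 − 19.0 = -34.00; Δnorth = -6.6 − -23.8 = 17.20.
Bearing = atan2(Δeast, Δnorth) mod 360° = 296.83° ≈ 297°.

297°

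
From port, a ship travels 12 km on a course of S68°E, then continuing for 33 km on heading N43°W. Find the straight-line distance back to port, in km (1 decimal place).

Leg 1 (S68°E, 12 km): east 12 sin 112° = 11.13, north 12 cos 112° = -4.50
Leg 2 (N43°W, 33 km): east 33 sin 317° = -22.51, north 33 cos 317° = 24.13
Net: -11.38 east, 19.64 north. Distance = √((-11.38)² + (19.64)²) = 22.698 km.

22.7 km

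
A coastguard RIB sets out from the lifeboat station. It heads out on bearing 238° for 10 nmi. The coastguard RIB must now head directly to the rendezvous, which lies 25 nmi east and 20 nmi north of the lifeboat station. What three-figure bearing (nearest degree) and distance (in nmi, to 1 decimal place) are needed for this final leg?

Leg 1 (238°, 10 nmi): east 10 sin 238° = -8.48, north 10 cos 238° = -5.30
Current position: (-8.48, -5.30). Target: (25, 20). Remaining: Δeast = 33.48, Δnorth = 25.30.
Bearing = atan2(33.48, 25.30) mod 360° = 52.92°; distance = √((33.48)² + (25.30)²) = 41.964 nmi.

053°, 42.0 nmi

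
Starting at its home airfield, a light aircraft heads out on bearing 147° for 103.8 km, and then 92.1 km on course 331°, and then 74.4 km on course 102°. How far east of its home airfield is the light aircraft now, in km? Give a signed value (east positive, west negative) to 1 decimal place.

Leg 1 (147°, 103.8 km): east 103.8 sin 147° = 56.53, north 103.8 cos 147° = -87.05
Leg 2 (331°, 92.1 km): east 92.1 sin 331° = -44.65, north 92.1 cos 331° = 80.55
Leg 3 (102°, 74.4 km): east 74.4 sin 102° = 72.77, north 74.4 cos 102° = -15.47
Net east component: 84.66 km.

84.7 km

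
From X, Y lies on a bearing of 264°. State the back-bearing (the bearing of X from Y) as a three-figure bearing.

Back-bearing = 264° − 180° = 084°.

084°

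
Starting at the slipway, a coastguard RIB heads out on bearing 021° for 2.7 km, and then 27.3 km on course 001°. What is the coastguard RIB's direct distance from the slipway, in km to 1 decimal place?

29.9 km

Leg 1 (021°, 2.7 km): east 2.7 sin 21° = 0.97, north 2.7 cos 21° = 2.52
Leg 2 (001°, 27.3 km): east 27.3 sin 1° = 0.48, north 27.3 cos 1° = 27.30
Net: 1.44 east, 29.82 north. Distance = √((1.44)² + (29.82)²) = 29.851 km.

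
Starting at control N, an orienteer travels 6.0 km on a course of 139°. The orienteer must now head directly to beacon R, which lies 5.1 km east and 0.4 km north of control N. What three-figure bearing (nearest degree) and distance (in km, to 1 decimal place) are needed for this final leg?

013°, 5.1 km

Leg 1 (139°, 6.0 km): east 6.0 sin 139° = 3.94, north 6.0 cos 139° = -4.53
Current position: (3.94, -4.53). Target: (5.1, 0.4). Remaining: Δeast = 1.16, Δnorth = 4.93.
Bearing = atan2(1.16, 4.93) mod 360° = 13.29°; distance = √((1.16)² + (4.93)²) = 5.064 km.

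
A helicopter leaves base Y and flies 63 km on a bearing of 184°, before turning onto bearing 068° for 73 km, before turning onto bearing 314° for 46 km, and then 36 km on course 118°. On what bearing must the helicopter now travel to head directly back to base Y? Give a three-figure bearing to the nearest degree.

288°

Leg 1 (184°, 63 km): east 63 sin 184° = -4.39, north 63 cos 184° = -62.85
Leg 2 (068°, 73 km): east 73 sin 68° = 67.68, north 73 cos 68° = 27.35
Leg 3 (314°, 46 km): east 46 sin 314° = -33.09, north 46 cos 314° = 31.95
Leg 4 (118°, 36 km): east 36 sin 118° = 31.79, north 36 cos 118° = -16.90
Net displacement: 61.99 east, -20.45 north. Direction back to start is (-61.99, 20.45): bearing = atan2(-61.99, 20.45) mod 360° = 288.26° ≈ 288°.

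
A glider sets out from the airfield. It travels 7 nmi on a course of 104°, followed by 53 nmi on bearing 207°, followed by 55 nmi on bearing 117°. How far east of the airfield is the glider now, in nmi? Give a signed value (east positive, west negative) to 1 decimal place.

31.7 nmi

Leg 1 (104°, 7 nmi): east 7 sin 104° = 6.79, north 7 cos 104° = -1.69
Leg 2 (207°, 53 nmi): east 53 sin 207° = -24.06, north 53 cos 207° = -47.22
Leg 3 (117°, 55 nmi): east 55 sin 117° = 49.01, north 55 cos 117° = -24.97
Net east component: 31.74 nmi.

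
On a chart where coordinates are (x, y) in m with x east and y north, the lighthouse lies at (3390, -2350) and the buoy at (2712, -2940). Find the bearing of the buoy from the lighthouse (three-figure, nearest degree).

229°

Δeast = 2712 − 3390 = -678.00; Δnorth = -2940 − -2350 = -590.00.
Bearing = atan2(Δeast, Δnorth) mod 360° = 228.97° ≈ 229°.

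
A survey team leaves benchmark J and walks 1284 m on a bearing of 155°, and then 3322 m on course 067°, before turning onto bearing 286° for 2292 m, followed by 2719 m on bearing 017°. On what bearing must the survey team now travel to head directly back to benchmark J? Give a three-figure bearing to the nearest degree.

Leg 1 (155°, 1284 m): east 1284 sin 155° = 542.64, north 1284 cos 155° = -1163.70
Leg 2 (067°, 3322 m): east 3322 sin 67° = 3057.92, north 3322 cos 67° = 1298.01
Leg 3 (286°, 2292 m): east 2292 sin 286° = -2203.21, north 2292 cos 286° = 631.76
Leg 4 (017°, 2719 m): east 2719 sin 17° = 794.96, north 2719 cos 17° = 2600.19
Net displacement: 2192.31 east, 3366.26 north. Direction back to start is (-2192.31, -3366.26): bearing = atan2(-2192.31, -3366.26) mod 360° = 213.07° ≈ 213°.

213°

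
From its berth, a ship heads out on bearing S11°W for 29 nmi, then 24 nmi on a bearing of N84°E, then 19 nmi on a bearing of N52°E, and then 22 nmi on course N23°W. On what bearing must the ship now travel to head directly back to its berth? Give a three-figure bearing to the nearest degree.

Leg 1 (S11°W, 29 nmi): east 29 sin 191° = -5.53, north 29 cos 191° = -28.47
Leg 2 (N84°E, 24 nmi): east 24 sin 84° = 23.87, north 24 cos 84° = 2.51
Leg 3 (N52°E, 19 nmi): east 19 sin 52° = 14.97, north 19 cos 52° = 11.70
Leg 4 (N23°W, 22 nmi): east 22 sin 337° = -8.60, north 22 cos 337° = 20.25
Net displacement: 24.71 east, 5.99 north. Direction back to start is (-24.71, -5.99): bearing = atan2(-24.71, -5.99) mod 360° = 256.37° ≈ 256°.

256°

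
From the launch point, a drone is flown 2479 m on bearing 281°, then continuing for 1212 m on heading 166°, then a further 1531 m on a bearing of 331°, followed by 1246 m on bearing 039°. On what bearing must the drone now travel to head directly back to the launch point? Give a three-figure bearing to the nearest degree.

127°

Leg 1 (281°, 2479 m): east 2479 sin 281° = -2433.45, north 2479 cos 281° = 473.02
Leg 2 (166°, 1212 m): east 1212 sin 166° = 293.21, north 1212 cos 166° = -1176.00
Leg 3 (331°, 1531 m): east 1531 sin 331° = -742.24, north 1531 cos 331° = 1339.04
Leg 4 (039°, 1246 m): east 1246 sin 39° = 784.13, north 1246 cos 39° = 968.32
Net displacement: -2098.35 east, 1604.38 north. Direction back to start is (2098.35, -1604.38): bearing = atan2(2098.35, -1604.38) mod 360° = 127.40° ≈ 127°.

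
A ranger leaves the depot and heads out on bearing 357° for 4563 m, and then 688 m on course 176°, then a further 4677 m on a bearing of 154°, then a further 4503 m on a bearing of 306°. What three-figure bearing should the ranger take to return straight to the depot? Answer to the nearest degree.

Leg 1 (357°, 4563 m): east 4563 sin 357° = -238.81, north 4563 cos 357° = 4556.75
Leg 2 (176°, 688 m): east 688 sin 176° = 47.99, north 688 cos 176° = -686.32
Leg 3 (154°, 4677 m): east 4677 sin 154° = 2050.26, north 4677 cos 154° = -4203.66
Leg 4 (306°, 4503 m): east 4503 sin 306° = -3643.00, north 4503 cos 306° = 2646.80
Net displacement: -1783.56 east, 2313.56 north. Direction back to start is (1783.56, -2313.56): bearing = atan2(1783.56, -2313.56) mod 360° = 142.37° ≈ 142°.

142°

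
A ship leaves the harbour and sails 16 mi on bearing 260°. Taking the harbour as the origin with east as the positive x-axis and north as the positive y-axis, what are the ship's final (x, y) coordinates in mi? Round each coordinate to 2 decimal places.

Leg 1 (260°, 16 mi): east 16 sin 260° = -15.76, north 16 cos 260° = -2.78
Summing: -15.76 mi east, -2.78 mi north → (-15.76, -2.78).

(-15.76, -2.78)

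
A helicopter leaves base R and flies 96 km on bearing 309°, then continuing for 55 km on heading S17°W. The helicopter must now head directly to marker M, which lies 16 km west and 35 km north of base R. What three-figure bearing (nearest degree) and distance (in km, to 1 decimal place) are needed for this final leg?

070°, 79.5 km

Leg 1 (309°, 96 km): east 96 sin 309° = -74.61, north 96 cos 309° = 60.41
Leg 2 (S17°W, 55 km): east 55 sin 197° = -16.08, north 55 cos 197° = -52.60
Current position: (-90.69, 7.82). Target: (-16, 35). Remaining: Δeast = 74.69, Δnorth = 27.18.
Bearing = atan2(74.69, 27.18) mod 360° = 70.00°; distance = √((74.69)² + (27.18)²) = 79.479 km.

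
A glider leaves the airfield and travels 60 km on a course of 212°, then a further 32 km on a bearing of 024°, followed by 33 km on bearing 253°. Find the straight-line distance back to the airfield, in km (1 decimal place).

Leg 1 (212°, 60 km): east 60 sin 212° = -31.80, north 60 cos 212° = -50.88
Leg 2 (024°, 32 km): east 32 sin 24° = 13.02, north 32 cos 24° = 29.23
Leg 3 (253°, 33 km): east 33 sin 253° = -31.56, north 33 cos 253° = -9.65
Net: -50.34 east, -31.30 north. Distance = √((-50.34)² + (-31.30)²) = 59.274 km.

59.3 km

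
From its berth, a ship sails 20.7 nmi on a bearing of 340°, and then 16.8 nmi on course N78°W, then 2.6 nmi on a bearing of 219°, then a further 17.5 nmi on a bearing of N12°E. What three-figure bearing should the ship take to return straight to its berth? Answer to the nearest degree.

Leg 1 (340°, 20.7 nmi): east 20.7 sin 340° = -7.08, north 20.7 cos 340° = 19.45
Leg 2 (N78°W, 16.8 nmi): east 16.8 sin 282° = -16.43, north 16.8 cos 282° = 3.49
Leg 3 (219°, 2.6 nmi): east 2.6 sin 219° = -1.64, north 2.6 cos 219° = -2.02
Leg 4 (N12°E, 17.5 nmi): east 17.5 sin 12° = 3.64, north 17.5 cos 12° = 17.12
Net displacement: -21.51 east, 38.04 north. Direction back to start is (21.51, -38.04): bearing = atan2(21.51, -38.04) mod 360° = 150.51° ≈ 151°.

151°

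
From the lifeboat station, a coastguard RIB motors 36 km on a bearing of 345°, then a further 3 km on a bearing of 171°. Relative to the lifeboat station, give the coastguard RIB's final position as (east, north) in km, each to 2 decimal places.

Leg 1 (345°, 36 km): east 36 sin 345° = -9.32, north 36 cos 345° = 34.77
Leg 2 (171°, 3 km): east 3 sin 171° = 0.47, north 3 cos 171° = -2.96
Summing: -8.85 km east, 31.81 km north → (-8.85, 31.81).

(-8.85, 31.81)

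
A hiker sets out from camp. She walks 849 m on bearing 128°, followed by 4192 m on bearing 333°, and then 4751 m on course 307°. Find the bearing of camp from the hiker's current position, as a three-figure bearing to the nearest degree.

Leg 1 (128°, 849 m): east 849 sin 128° = 669.02, north 849 cos 128° = -522.70
Leg 2 (333°, 4192 m): east 4192 sin 333° = -1903.13, north 4192 cos 333° = 3735.10
Leg 3 (307°, 4751 m): east 4751 sin 307° = -3794.32, north 4751 cos 307° = 2859.22
Net displacement: -5028.42 east, 6071.63 north. Direction back to start is (5028.42, -6071.63): bearing = atan2(5028.42, -6071.63) mod 360° = 140.37° ≈ 140°.

140°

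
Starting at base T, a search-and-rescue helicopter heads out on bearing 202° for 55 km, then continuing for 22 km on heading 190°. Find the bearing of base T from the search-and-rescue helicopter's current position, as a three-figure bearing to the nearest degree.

Leg 1 (202°, 55 km): east 55 sin 202° = -20.60, north 55 cos 202° = -51.00
Leg 2 (190°, 22 km): east 22 sin 190° = -3.82, north 22 cos 190° = -21.67
Net displacement: -24.42 east, -72.66 north. Direction back to start is (24.42, 72.66): bearing = atan2(24.42, 72.66) mod 360° = 18.58° ≈ 019°.

019°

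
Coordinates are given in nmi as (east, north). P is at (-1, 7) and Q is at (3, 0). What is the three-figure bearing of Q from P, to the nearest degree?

150°

Δeast = 3 − -1 = 4.00; Δnorth = 0 − 7 = -7.00.
Bearing = atan2(Δeast, Δnorth) mod 360° = 150.26° ≈ 150°.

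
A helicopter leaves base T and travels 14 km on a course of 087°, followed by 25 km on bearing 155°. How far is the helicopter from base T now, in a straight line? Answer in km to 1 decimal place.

32.9 km

Leg 1 (087°, 14 km): east 14 sin 87° = 13.98, north 14 cos 87° = 0.73
Leg 2 (155°, 25 km): east 25 sin 155° = 10.57, north 25 cos 155° = -22.66
Net: 24.55 east, -21.92 north. Distance = √((24.55)² + (-21.92)²) = 32.912 km.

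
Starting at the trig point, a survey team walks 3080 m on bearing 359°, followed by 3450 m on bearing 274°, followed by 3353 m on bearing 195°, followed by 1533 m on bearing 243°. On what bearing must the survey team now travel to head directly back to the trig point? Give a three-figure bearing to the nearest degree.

Leg 1 (359°, 3080 m): east 3080 sin 359° = -53.75, north 3080 cos 359° = 3079.53
Leg 2 (274°, 3450 m): east 3450 sin 274° = -3441.60, north 3450 cos 274° = 240.66
Leg 3 (195°, 3353 m): east 3353 sin 195° = -867.82, north 3353 cos 195° = -3238.75
Leg 4 (243°, 1533 m): east 1533 sin 243° = -1365.91, north 1533 cos 243° = -695.97
Net displacement: -5729.08 east, -614.53 north. Direction back to start is (5729.08, 614.53): bearing = atan2(5729.08, 614.53) mod 360° = 83.88° ≈ 084°.

084°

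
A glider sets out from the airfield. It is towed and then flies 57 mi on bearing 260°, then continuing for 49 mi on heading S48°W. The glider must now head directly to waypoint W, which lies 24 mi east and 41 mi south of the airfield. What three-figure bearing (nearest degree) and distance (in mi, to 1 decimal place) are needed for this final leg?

Leg 1 (260°, 57 mi): east 57 sin 260° = -56.13, north 57 cos 260° = -9.90
Leg 2 (S48°W, 49 mi): east 49 sin 228° = -36.41, north 49 cos 228° = -32.79
Current position: (-92.55, -42.69). Target: (24, -41). Remaining: Δeast = 116.55, Δnorth = 1.69.
Bearing = atan2(116.55, 1.69) mod 360° = 89.17°; distance = √((116.55)² + (1.69)²) = 116.560 mi.

089°, 116.6 mi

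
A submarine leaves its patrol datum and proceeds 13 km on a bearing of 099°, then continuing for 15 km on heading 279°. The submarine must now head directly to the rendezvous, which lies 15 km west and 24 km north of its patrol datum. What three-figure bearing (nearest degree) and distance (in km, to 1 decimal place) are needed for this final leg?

Leg 1 (099°, 13 km): east 13 sin 99° = 12.84, north 13 cos 99° = -2.03
Leg 2 (279°, 15 km): east 15 sin 279° = -14.82, north 15 cos 279° = 2.35
Current position: (-1.98, 0.31). Target: (-15, 24). Remaining: Δeast = -13.02, Δnorth = 23.69.
Bearing = atan2(-13.02, 23.69) mod 360° = 331.20°; distance = √((-13.02)² + (23.69)²) = 27.032 km.

331°, 27.0 km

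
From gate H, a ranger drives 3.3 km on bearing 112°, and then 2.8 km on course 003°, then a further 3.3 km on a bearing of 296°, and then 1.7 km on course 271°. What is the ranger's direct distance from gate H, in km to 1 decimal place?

3.4 km

Leg 1 (112°, 3.3 km): east 3.3 sin 112° = 3.06, north 3.3 cos 112° = -1.24
Leg 2 (003°, 2.8 km): east 2.8 sin 3° = 0.15, north 2.8 cos 3° = 2.80
Leg 3 (296°, 3.3 km): east 3.3 sin 296° = -2.97, north 3.3 cos 296° = 1.45
Leg 4 (271°, 1.7 km): east 1.7 sin 271° = -1.70, north 1.7 cos 271° = 0.03
Net: -1.46 east, 3.04 north. Distance = √((-1.46)² + (3.04)²) = 3.369 km.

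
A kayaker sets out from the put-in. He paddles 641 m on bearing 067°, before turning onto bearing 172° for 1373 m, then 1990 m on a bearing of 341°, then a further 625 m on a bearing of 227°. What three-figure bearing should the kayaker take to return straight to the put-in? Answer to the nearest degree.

Leg 1 (067°, 641 m): east 641 sin 67° = 590.04, north 641 cos 67° = 250.46
Leg 2 (172°, 1373 m): east 1373 sin 172° = 191.08, north 1373 cos 172° = -1359.64
Leg 3 (341°, 1990 m): east 1990 sin 341° = -647.88, north 1990 cos 341° = 1881.58
Leg 4 (227°, 625 m): east 625 sin 227° = -457.10, north 625 cos 227° = -426.25
Net displacement: -323.85 east, 346.15 north. Direction back to start is (323.85, -346.15): bearing = atan2(323.85, -346.15) mod 360° = 136.91° ≈ 137°.

137°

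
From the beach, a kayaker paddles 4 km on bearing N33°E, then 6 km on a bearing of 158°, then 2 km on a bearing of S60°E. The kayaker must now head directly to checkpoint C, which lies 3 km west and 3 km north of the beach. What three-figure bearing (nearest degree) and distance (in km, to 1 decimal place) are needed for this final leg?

Leg 1 (N33°E, 4 km): east 4 sin 33° = 2.18, north 4 cos 33° = 3.35
Leg 2 (158°, 6 km): east 6 sin 158° = 2.25, north 6 cos 158° = -5.56
Leg 3 (S60°E, 2 km): east 2 sin 120° = 1.73, north 2 cos 120° = -1.00
Current position: (6.16, -3.21). Target: (-3, 3). Remaining: Δeast = -9.16, Δnorth = 6.21.
Bearing = atan2(-9.16, 6.21) mod 360° = 304.13°; distance = √((-9.16)² + (6.21)²) = 11.064 km.

304°, 11.1 km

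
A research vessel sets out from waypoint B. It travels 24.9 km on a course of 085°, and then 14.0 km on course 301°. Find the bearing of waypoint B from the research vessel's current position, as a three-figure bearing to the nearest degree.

Leg 1 (085°, 24.9 km): east 24.9 sin 85° = 24.81, north 24.9 cos 85° = 2.17
Leg 2 (301°, 14.0 km): east 14.0 sin 301° = -12.00, north 14.0 cos 301° = 7.21
Net displacement: 12.80 east, 9.38 north. Direction back to start is (-12.80, -9.38): bearing = atan2(-12.80, -9.38) mod 360° = 233.77° ≈ 234°.

234°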